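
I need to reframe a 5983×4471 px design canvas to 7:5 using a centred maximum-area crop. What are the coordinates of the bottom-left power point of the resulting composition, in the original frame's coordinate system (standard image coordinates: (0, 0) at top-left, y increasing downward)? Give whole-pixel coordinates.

x = 1994 px, y = 2948 px

5983/4471 < 7/5, so the 7:5 crop keeps the full width 5983 and trims height to 5983 × 5/7 = 4273.57 px.
Top offset = (4471 − 4273.57)/2 = 98.71 px; left offset = 0.
Bottom-left is one-third across and two-thirds down within the crop:
x = 0.00 + 1 × 5983.00/3 ≈ 1994; y = 98.71 + 2 × 4273.57/3 ≈ 2948.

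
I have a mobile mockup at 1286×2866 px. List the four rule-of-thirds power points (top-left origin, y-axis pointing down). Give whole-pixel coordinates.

One third of 1286 is 428.67; one third of 2866 is 955.33.
Vertical third lines at x = 429 and x = 857; horizontal third lines at y = 955 and y = 1911.

(429, 955), (857, 955), (429, 1911), (857, 1911)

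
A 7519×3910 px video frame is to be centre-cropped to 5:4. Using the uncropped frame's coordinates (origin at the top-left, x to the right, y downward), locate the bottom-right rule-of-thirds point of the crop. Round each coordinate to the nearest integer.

(4574, 2607)

7519/3910 > 5/4, so the 5:4 crop keeps the full height 3910 and trims width to 3910 × 5/4 = 4887.50 px.
Left offset = (7519 − 4887.50)/2 = 1315.75 px; top offset = 0.
Bottom-right is two-thirds across and two-thirds down within the crop:
x = 1315.75 + 2 × 4887.50/3 ≈ 4574; y = 0.00 + 2 × 3910.00/3 ≈ 2607.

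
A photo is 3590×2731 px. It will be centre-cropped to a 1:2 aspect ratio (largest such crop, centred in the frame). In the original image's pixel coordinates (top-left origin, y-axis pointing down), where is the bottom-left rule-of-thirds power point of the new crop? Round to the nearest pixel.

(1567, 1821)

3590/2731 > 1/2, so the 1:2 crop keeps the full height 2731 and trims width to 2731 × 1/2 = 1365.50 px.
Left offset = (3590 − 1365.50)/2 = 1112.25 px; top offset = 0.
Bottom-left is one-third across and two-thirds down within the crop:
x = 1112.25 + 1 × 1365.50/3 ≈ 1567; y = 0.00 + 2 × 2731.00/3 ≈ 1821.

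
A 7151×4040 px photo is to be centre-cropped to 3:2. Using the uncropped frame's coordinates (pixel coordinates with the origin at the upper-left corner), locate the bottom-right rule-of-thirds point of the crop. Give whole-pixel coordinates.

(4586, 2693)

7151/4040 > 3/2, so the 3:2 crop keeps the full height 4040 and trims width to 4040 × 3/2 = 6060.00 px.
Left offset = (7151 − 6060.00)/2 = 545.50 px; top offset = 0.
Bottom-right is two-thirds across and two-thirds down within the crop:
x = 545.50 + 2 × 6060.00/3 ≈ 4586; y = 0.00 + 2 × 4040.00/3 ≈ 2693.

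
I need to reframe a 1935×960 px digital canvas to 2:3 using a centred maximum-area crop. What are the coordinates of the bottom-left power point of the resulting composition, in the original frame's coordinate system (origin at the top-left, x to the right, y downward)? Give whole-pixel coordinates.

1935/960 > 2/3, so the 2:3 crop keeps the full height 960 and trims width to 960 × 2/3 = 640.00 px.
Left offset = (1935 − 640.00)/2 = 647.50 px; top offset = 0.
Bottom-left is one-third across and two-thirds down within the crop:
x = 647.50 + 1 × 640.00/3 ≈ 861; y = 0.00 + 2 × 960.00/3 ≈ 640.

x = 861 px, y = 640 px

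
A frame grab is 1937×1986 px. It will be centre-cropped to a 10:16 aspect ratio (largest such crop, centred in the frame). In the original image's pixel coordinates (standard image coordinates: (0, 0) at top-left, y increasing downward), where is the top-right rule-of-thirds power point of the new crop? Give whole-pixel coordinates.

1937/1986 > 10/16, so the 10:16 crop keeps the full height 1986 and trims width to 1986 × 10/16 = 1241.25 px.
Left offset = (1937 − 1241.25)/2 = 347.88 px; top offset = 0.
Top-right is two-thirds across and one-third down within the crop:
x = 347.88 + 2 × 1241.25/3 ≈ 1175; y = 0.00 + 1 × 1986.00/3 ≈ 662.

x = 1175 px, y = 662 px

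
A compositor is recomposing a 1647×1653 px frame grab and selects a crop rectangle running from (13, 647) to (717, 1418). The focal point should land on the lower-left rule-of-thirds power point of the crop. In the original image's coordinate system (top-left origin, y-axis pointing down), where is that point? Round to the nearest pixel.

x = 248 px, y = 1161 px

Crop width = 717 − 13 = 704 px; one third is 234.67 px.
Crop height = 1418 − 647 = 771 px; one third is 257.00 px.
The lower-left point is one-third across and two-thirds down within the crop:
x = 13 + 1 × 234.67 ≈ 248; y = 647 + 2 × 257.00 ≈ 1161.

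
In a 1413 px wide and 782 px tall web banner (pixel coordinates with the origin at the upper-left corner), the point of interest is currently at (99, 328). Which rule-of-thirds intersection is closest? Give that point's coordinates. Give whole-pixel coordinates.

Third lines: x ∈ {471, 942}, y ∈ {261, 521}.
99 is closer to x = 471; 328 is closer to y = 261.
So the nearest intersection is the upper-left power point.

x = 471 px, y = 261 px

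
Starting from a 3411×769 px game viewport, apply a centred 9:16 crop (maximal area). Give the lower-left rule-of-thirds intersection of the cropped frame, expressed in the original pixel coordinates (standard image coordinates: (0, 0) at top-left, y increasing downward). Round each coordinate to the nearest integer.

x = 1633 px, y = 513 px

3411/769 > 9/16, so the 9:16 crop keeps the full height 769 and trims width to 769 × 9/16 = 432.56 px.
Left offset = (3411 − 432.56)/2 = 1489.22 px; top offset = 0.
Lower-left is one-third across and two-thirds down within the crop:
x = 1489.22 + 1 × 432.56/3 ≈ 1633; y = 0.00 + 2 × 769.00/3 ≈ 513.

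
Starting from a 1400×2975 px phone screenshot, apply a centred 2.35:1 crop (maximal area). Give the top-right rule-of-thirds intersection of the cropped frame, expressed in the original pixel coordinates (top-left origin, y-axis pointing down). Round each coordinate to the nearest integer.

1400/2975 < 2.35/1, so the 2.35:1 crop keeps the full width 1400 and trims height to 1400 × 1/2.35 = 595.74 px.
Top offset = (2975 − 595.74)/2 = 1189.63 px; left offset = 0.
Top-right is two-thirds across and one-third down within the crop:
x = 0.00 + 2 × 1400.00/3 ≈ 933; y = 1189.63 + 1 × 595.74/3 ≈ 1388.

(933, 1388)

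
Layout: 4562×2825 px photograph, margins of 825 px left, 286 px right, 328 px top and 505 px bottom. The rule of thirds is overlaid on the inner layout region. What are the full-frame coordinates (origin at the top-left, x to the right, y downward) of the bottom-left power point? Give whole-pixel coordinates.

(1975, 1656)

Content width = 4562 − 825 − 286 = 3451 px; content height = 2825 − 328 − 505 = 1992 px.
Bottom-left is one-third across and two-thirds down within the inner layout region.
x = 825 + 1 × 3451/3 = 825 + 1150.33 ≈ 1975
y = 328 + 2 × 1992/3 = 328 + 1328.00 ≈ 1656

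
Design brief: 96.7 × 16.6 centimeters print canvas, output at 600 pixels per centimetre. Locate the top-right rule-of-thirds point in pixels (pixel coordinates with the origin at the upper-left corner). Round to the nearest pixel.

(38680, 3320)

In pixels the canvas is 96.7 × 600 = 58020 wide and 16.6 × 600 = 9960 tall.
The top-right point is two-thirds across and one-third down:
x = 2 × 58020/3 ≈ 38680; y = 1 × 9960/3 ≈ 3320.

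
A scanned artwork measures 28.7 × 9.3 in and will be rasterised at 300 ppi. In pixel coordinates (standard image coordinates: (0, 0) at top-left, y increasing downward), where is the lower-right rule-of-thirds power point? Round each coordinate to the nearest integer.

x = 5740 px, y = 1860 px

In pixels the canvas is 28.7 × 300 = 8610 wide and 9.3 × 300 = 2790 tall.
The lower-right point is two-thirds across and two-thirds down:
x = 2 × 8610/3 ≈ 5740; y = 2 × 2790/3 ≈ 1860.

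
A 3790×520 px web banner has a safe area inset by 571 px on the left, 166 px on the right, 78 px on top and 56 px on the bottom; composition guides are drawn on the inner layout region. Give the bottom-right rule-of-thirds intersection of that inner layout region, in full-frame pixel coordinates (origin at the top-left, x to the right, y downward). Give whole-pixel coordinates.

Content width = 3790 − 571 − 166 = 3053 px; content height = 520 − 78 − 56 = 386 px.
Bottom-right is two-thirds across and two-thirds down within the inner layout region.
x = 571 + 2 × 3053/3 = 571 + 2035.33 ≈ 2606
y = 78 + 2 × 386/3 = 78 + 257.33 ≈ 335

x = 2606 px, y = 335 px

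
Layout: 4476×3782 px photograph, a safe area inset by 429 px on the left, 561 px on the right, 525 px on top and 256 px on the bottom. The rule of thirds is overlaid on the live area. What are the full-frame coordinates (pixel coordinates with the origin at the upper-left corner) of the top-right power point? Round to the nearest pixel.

x = 2753 px, y = 1525 px

Content width = 4476 − 429 − 561 = 3486 px; content height = 3782 − 525 − 256 = 3001 px.
Top-right is two-thirds across and one-third down within the live area.
x = 429 + 2 × 3486/3 = 429 + 2324.00 ≈ 2753
y = 525 + 1 × 3001/3 = 525 + 1000.33 ≈ 1525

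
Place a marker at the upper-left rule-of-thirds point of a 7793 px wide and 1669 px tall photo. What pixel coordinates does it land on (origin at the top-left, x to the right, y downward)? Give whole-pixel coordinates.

(2598, 556)

The upper-left point sits one-third of the way across and one-third of the way down.
x = 1 × 7793/3 ≈ 2598; y = 1 × 1669/3 ≈ 556.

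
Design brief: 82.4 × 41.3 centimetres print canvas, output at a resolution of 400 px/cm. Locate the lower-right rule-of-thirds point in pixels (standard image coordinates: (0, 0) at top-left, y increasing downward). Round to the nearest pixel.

In pixels the canvas is 82.4 × 400 = 32960 wide and 41.3 × 400 = 16520 tall.
The lower-right point is two-thirds across and two-thirds down:
x = 2 × 32960/3 ≈ 21973; y = 2 × 16520/3 ≈ 11013.

x = 21973 px, y = 11013 px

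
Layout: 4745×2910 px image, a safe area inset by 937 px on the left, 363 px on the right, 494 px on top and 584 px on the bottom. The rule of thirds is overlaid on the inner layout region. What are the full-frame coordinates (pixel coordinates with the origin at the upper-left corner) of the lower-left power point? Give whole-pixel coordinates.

Content width = 4745 − 937 − 363 = 3445 px; content height = 2910 − 494 − 584 = 1832 px.
Lower-left is one-third across and two-thirds down within the inner layout region.
x = 937 + 1 × 3445/3 = 937 + 1148.33 ≈ 2085
y = 494 + 2 × 1832/3 = 494 + 1221.33 ≈ 1715

x = 2085 px, y = 1715 px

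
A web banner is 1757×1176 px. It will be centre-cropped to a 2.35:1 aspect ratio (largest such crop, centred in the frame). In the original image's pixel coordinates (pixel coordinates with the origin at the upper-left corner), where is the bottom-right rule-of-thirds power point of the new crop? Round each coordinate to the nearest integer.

1757/1176 < 2.35/1, so the 2.35:1 crop keeps the full width 1757 and trims height to 1757 × 1/2.35 = 747.66 px.
Top offset = (1176 − 747.66)/2 = 214.17 px; left offset = 0.
Bottom-right is two-thirds across and two-thirds down within the crop:
x = 0.00 + 2 × 1757.00/3 ≈ 1171; y = 214.17 + 2 × 747.66/3 ≈ 713.

(1171, 713)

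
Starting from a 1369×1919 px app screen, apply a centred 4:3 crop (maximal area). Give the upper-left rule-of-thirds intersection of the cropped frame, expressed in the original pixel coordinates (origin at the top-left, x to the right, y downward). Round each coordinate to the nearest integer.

1369/1919 < 4/3, so the 4:3 crop keeps the full width 1369 and trims height to 1369 × 3/4 = 1026.75 px.
Top offset = (1919 − 1026.75)/2 = 446.12 px; left offset = 0.
Upper-left is one-third across and one-third down within the crop:
x = 0.00 + 1 × 1369.00/3 ≈ 456; y = 446.12 + 1 × 1026.75/3 ≈ 788.

x = 456 px, y = 788 px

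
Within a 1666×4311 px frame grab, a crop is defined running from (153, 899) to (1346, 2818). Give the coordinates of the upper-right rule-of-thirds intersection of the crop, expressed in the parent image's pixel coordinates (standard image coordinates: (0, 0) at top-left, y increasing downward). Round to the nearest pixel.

x = 948 px, y = 1539 px

Crop width = 1346 − 153 = 1193 px; one third is 397.67 px.
Crop height = 2818 − 899 = 1919 px; one third is 639.67 px.
The upper-right point is two-thirds across and one-third down within the crop:
x = 153 + 2 × 397.67 ≈ 948; y = 899 + 1 × 639.67 ≈ 1539.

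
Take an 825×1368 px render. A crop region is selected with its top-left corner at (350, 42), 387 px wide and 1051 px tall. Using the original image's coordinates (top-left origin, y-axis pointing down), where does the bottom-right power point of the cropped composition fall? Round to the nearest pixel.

(608, 743)

One third of the crop width 387 is 129.00 px.
One third of the crop height 1051 is 350.33 px.
The bottom-right point is two-thirds across and two-thirds down within the crop:
x = 350 + 2 × 129.00 ≈ 608; y = 42 + 2 × 350.33 ≈ 743.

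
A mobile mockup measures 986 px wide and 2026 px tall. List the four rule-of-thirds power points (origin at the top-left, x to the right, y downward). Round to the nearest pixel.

One third of 986 is 328.67; one third of 2026 is 675.33.
Vertical third lines at x = 329 and x = 657; horizontal third lines at y = 675 and y = 1351.

(329, 675), (657, 675), (329, 1351), (657, 1351)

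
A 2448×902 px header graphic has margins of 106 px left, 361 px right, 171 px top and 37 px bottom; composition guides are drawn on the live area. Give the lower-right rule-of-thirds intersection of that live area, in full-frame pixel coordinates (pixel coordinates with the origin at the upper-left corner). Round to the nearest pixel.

x = 1427 px, y = 634 px

Content width = 2448 − 106 − 361 = 1981 px; content height = 902 − 171 − 37 = 694 px.
Lower-right is two-thirds across and two-thirds down within the live area.
x = 106 + 2 × 1981/3 = 106 + 1320.67 ≈ 1427
y = 171 + 2 × 694/3 = 171 + 462.67 ≈ 634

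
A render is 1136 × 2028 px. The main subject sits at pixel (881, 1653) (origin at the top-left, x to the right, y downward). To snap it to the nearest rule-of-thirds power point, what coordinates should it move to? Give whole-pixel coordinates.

Third lines: x ∈ {379, 757}, y ∈ {676, 1352}.
881 is closer to x = 757; 1653 is closer to y = 1352.
So the nearest intersection is the lower-right power point.

x = 757 px, y = 1352 px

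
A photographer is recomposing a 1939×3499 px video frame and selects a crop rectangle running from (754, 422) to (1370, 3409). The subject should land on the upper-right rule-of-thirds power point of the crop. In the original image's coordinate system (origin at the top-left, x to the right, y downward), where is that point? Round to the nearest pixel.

x = 1165 px, y = 1418 px

Crop width = 1370 − 754 = 616 px; one third is 205.33 px.
Crop height = 3409 − 422 = 2987 px; one third is 995.67 px.
The upper-right point is two-thirds across and one-third down within the crop:
x = 754 + 2 × 205.33 ≈ 1165; y = 422 + 1 × 995.67 ≈ 1418.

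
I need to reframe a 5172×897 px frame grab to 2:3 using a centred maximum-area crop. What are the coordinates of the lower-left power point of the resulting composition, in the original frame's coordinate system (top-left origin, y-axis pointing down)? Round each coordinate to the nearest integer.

5172/897 > 2/3, so the 2:3 crop keeps the full height 897 and trims width to 897 × 2/3 = 598.00 px.
Left offset = (5172 − 598.00)/2 = 2287.00 px; top offset = 0.
Lower-left is one-third across and two-thirds down within the crop:
x = 2287.00 + 1 × 598.00/3 ≈ 2486; y = 0.00 + 2 × 897.00/3 ≈ 598.

(2486, 598)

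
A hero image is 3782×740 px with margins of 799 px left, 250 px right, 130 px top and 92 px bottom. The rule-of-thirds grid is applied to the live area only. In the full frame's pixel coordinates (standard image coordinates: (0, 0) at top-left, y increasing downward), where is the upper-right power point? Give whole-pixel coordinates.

(2621, 303)

Content width = 3782 − 799 − 250 = 2733 px; content height = 740 − 130 − 92 = 518 px.
Upper-right is two-thirds across and one-third down within the live area.
x = 799 + 2 × 2733/3 = 799 + 1822.00 ≈ 2621
y = 130 + 1 × 518/3 = 130 + 172.67 ≈ 303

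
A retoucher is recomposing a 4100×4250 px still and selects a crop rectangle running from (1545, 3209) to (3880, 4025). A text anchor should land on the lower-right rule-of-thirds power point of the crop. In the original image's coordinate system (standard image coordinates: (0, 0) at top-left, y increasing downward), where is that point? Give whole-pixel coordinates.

Crop width = 3880 − 1545 = 2335 px; one third is 778.33 px.
Crop height = 4025 − 3209 = 816 px; one third is 272.00 px.
The lower-right point is two-thirds across and two-thirds down within the crop:
x = 1545 + 2 × 778.33 ≈ 3102; y = 3209 + 2 × 272.00 ≈ 3753.

x = 3102 px, y = 3753 px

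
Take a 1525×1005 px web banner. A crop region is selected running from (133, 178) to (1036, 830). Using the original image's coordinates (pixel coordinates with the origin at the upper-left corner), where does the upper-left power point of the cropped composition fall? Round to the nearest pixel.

Crop width = 1036 − 133 = 903 px; one third is 301.00 px.
Crop height = 830 − 178 = 652 px; one third is 217.33 px.
The upper-left point is one-third across and one-third down within the crop:
x = 133 + 1 × 301.00 ≈ 434; y = 178 + 1 × 217.33 ≈ 395.

(434, 395)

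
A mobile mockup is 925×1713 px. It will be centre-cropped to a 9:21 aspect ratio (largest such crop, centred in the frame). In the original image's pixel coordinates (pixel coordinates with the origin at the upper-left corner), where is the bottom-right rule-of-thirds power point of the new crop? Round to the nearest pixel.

925/1713 > 9/21, so the 9:21 crop keeps the full height 1713 and trims width to 1713 × 9/21 = 734.14 px.
Left offset = (925 − 734.14)/2 = 95.43 px; top offset = 0.
Bottom-right is two-thirds across and two-thirds down within the crop:
x = 95.43 + 2 × 734.14/3 ≈ 585; y = 0.00 + 2 × 1713.00/3 ≈ 1142.

(585, 1142)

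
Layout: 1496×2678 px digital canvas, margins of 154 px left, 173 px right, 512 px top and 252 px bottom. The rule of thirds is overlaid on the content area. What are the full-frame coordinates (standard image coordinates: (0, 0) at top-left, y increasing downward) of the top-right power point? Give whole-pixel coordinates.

Content width = 1496 − 154 − 173 = 1169 px; content height = 2678 − 512 − 252 = 1914 px.
Top-right is two-thirds across and one-third down within the content area.
x = 154 + 2 × 1169/3 = 154 + 779.33 ≈ 933
y = 512 + 1 × 1914/3 = 512 + 638.00 ≈ 1150

x = 933 px, y = 1150 px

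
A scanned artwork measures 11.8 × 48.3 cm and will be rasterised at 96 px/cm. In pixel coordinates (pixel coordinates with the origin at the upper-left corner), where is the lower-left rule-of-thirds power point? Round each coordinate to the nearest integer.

In pixels the canvas is 11.8 × 96 = 1132.8 wide and 48.3 × 96 = 4636.8 tall.
The lower-left point is one-third across and two-thirds down:
x = 1 × 1132.8/3 ≈ 378; y = 2 × 4636.8/3 ≈ 3091.

(378, 3091)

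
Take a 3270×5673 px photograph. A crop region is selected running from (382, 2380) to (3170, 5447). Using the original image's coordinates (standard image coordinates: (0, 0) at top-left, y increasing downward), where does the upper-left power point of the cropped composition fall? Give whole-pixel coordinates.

(1311, 3402)

Crop width = 3170 − 382 = 2788 px; one third is 929.33 px.
Crop height = 5447 − 2380 = 3067 px; one third is 1022.33 px.
The upper-left point is one-third across and one-third down within the crop:
x = 382 + 1 × 929.33 ≈ 1311; y = 2380 + 1 × 1022.33 ≈ 3402.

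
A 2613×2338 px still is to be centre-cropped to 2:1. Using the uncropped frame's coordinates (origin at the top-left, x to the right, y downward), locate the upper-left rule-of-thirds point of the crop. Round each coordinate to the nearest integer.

x = 871 px, y = 951 px

2613/2338 < 2/1, so the 2:1 crop keeps the full width 2613 and trims height to 2613 × 1/2 = 1306.50 px.
Top offset = (2338 − 1306.50)/2 = 515.75 px; left offset = 0.
Upper-left is one-third across and one-third down within the crop:
x = 0.00 + 1 × 2613.00/3 ≈ 871; y = 515.75 + 1 × 1306.50/3 ≈ 951.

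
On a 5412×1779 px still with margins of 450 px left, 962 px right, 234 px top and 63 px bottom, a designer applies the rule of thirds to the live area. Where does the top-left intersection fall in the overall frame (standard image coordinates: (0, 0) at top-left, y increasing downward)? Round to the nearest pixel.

(1783, 728)

Content width = 5412 − 450 − 962 = 4000 px; content height = 1779 − 234 − 63 = 1482 px.
Top-left is one-third across and one-third down within the live area.
x = 450 + 1 × 4000/3 = 450 + 1333.33 ≈ 1783
y = 234 + 1 × 1482/3 = 234 + 494.00 ≈ 728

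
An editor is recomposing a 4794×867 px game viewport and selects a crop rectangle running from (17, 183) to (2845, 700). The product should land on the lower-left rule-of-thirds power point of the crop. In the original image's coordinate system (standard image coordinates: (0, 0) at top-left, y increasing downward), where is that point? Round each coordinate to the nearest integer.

x = 960 px, y = 528 px

Crop width = 2845 − 17 = 2828 px; one third is 942.67 px.
Crop height = 700 − 183 = 517 px; one third is 172.33 px.
The lower-left point is one-third across and two-thirds down within the crop:
x = 17 + 1 × 942.67 ≈ 960; y = 183 + 2 × 172.33 ≈ 528.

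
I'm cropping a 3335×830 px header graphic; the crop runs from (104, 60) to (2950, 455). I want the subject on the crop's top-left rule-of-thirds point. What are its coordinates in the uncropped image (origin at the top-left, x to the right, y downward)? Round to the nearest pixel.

Crop width = 2950 − 104 = 2846 px; one third is 948.67 px.
Crop height = 455 − 60 = 395 px; one third is 131.67 px.
The top-left point is one-third across and one-third down within the crop:
x = 104 + 1 × 948.67 ≈ 1053; y = 60 + 1 × 131.67 ≈ 192.

x = 1053 px, y = 192 px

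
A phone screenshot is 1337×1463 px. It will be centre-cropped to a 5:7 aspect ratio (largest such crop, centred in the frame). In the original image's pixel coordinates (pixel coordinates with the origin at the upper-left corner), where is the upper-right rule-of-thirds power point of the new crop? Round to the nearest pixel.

x = 843 px, y = 488 px

1337/1463 > 5/7, so the 5:7 crop keeps the full height 1463 and trims width to 1463 × 5/7 = 1045.00 px.
Left offset = (1337 − 1045.00)/2 = 146.00 px; top offset = 0.
Upper-right is two-thirds across and one-third down within the crop:
x = 146.00 + 2 × 1045.00/3 ≈ 843; y = 0.00 + 1 × 1463.00/3 ≈ 488.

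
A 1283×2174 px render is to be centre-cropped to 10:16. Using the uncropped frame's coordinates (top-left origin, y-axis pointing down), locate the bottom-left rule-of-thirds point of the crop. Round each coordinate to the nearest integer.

(428, 1429)

1283/2174 < 10/16, so the 10:16 crop keeps the full width 1283 and trims height to 1283 × 16/10 = 2052.80 px.
Top offset = (2174 − 2052.80)/2 = 60.60 px; left offset = 0.
Bottom-left is one-third across and two-thirds down within the crop:
x = 0.00 + 1 × 1283.00/3 ≈ 428; y = 60.60 + 2 × 2052.80/3 ≈ 1429.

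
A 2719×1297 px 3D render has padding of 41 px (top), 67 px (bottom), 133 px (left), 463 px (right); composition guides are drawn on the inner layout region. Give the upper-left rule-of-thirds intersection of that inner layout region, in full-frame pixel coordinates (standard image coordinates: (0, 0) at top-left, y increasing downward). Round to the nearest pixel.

Content width = 2719 − 133 − 463 = 2123 px; content height = 1297 − 41 − 67 = 1189 px.
Upper-left is one-third across and one-third down within the inner layout region.
x = 133 + 1 × 2123/3 = 133 + 707.67 ≈ 841
y = 41 + 1 × 1189/3 = 41 + 396.33 ≈ 437

(841, 437)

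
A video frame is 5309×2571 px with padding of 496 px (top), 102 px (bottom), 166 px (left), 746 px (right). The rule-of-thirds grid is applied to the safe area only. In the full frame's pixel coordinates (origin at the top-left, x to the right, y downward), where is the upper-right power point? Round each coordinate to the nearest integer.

Content width = 5309 − 166 − 746 = 4397 px; content height = 2571 − 496 − 102 = 1973 px.
Upper-right is two-thirds across and one-third down within the safe area.
x = 166 + 2 × 4397/3 = 166 + 2931.33 ≈ 3097
y = 496 + 1 × 1973/3 = 496 + 657.67 ≈ 1154

x = 3097 px, y = 1154 px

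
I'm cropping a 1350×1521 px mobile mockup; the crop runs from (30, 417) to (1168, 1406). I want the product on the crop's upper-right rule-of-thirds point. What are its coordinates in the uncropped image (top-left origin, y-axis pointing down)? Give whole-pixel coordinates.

Crop width = 1168 − 30 = 1138 px; one third is 379.33 px.
Crop height = 1406 − 417 = 989 px; one third is 329.67 px.
The upper-right point is two-thirds across and one-third down within the crop:
x = 30 + 2 × 379.33 ≈ 789; y = 417 + 1 × 329.67 ≈ 747.

x = 789 px, y = 747 px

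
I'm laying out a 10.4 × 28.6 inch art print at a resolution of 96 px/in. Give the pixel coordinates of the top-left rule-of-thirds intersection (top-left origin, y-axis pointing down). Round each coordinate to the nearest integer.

(333, 915)

In pixels the canvas is 10.4 × 96 = 998.4 wide and 28.6 × 96 = 2745.6 tall.
The top-left point is one-third across and one-third down:
x = 1 × 998.4/3 ≈ 333; y = 1 × 2745.6/3 ≈ 915.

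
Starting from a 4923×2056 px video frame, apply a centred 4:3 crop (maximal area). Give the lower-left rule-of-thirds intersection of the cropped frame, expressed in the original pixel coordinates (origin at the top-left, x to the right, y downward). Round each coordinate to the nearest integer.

4923/2056 > 4/3, so the 4:3 crop keeps the full height 2056 and trims width to 2056 × 4/3 = 2741.33 px.
Left offset = (4923 − 2741.33)/2 = 1090.83 px; top offset = 0.
Lower-left is one-third across and two-thirds down within the crop:
x = 1090.83 + 1 × 2741.33/3 ≈ 2005; y = 0.00 + 2 × 2056.00/3 ≈ 1371.

(2005, 1371)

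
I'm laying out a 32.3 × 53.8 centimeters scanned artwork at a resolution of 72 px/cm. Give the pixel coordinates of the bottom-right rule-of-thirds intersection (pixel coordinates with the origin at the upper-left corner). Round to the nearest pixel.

In pixels the canvas is 32.3 × 72 = 2325.6 wide and 53.8 × 72 = 3873.6 tall.
The bottom-right point is two-thirds across and two-thirds down:
x = 2 × 2325.6/3 ≈ 1550; y = 2 × 3873.6/3 ≈ 2582.

(1550, 2582)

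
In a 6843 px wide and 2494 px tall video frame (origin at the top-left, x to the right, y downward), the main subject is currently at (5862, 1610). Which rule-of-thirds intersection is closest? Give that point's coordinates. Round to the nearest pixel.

x = 4562 px, y = 1663 px

Third lines: x ∈ {2281, 4562}, y ∈ {831, 1663}.
5862 is closer to x = 4562; 1610 is closer to y = 1663.
So the nearest intersection is the lower-right power point.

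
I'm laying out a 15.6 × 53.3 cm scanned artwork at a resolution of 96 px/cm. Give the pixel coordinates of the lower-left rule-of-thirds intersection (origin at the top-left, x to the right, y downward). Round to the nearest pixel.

(499, 3411)

In pixels the canvas is 15.6 × 96 = 1497.6 wide and 53.3 × 96 = 5116.8 tall.
The lower-left point is one-third across and two-thirds down:
x = 1 × 1497.6/3 ≈ 499; y = 2 × 5116.8/3 ≈ 3411.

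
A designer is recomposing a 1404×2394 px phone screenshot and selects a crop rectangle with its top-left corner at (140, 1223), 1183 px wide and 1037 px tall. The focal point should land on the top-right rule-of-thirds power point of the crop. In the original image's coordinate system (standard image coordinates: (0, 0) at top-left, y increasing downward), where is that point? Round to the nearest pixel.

(929, 1569)

One third of the crop width 1183 is 394.33 px.
One third of the crop height 1037 is 345.67 px.
The top-right point is two-thirds across and one-third down within the crop:
x = 140 + 2 × 394.33 ≈ 929; y = 1223 + 1 × 345.67 ≈ 1569.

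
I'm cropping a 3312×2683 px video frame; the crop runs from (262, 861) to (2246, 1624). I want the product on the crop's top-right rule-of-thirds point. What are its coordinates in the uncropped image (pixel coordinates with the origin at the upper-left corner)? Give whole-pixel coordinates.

x = 1585 px, y = 1115 px

Crop width = 2246 − 262 = 1984 px; one third is 661.33 px.
Crop height = 1624 − 861 = 763 px; one third is 254.33 px.
The top-right point is two-thirds across and one-third down within the crop:
x = 262 + 2 × 661.33 ≈ 1585; y = 861 + 1 × 254.33 ≈ 1115.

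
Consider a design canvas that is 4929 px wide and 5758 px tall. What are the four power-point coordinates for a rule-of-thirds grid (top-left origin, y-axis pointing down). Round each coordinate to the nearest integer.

One third of 4929 is 1643; one third of 5758 is 1919.33.
Vertical third lines at x = 1643 and x = 3286; horizontal third lines at y = 1919 and y = 3839.

(1643, 1919), (3286, 1919), (1643, 3839), (3286, 3839)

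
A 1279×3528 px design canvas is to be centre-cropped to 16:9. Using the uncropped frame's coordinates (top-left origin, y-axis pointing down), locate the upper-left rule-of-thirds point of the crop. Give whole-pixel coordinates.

1279/3528 < 16/9, so the 16:9 crop keeps the full width 1279 and trims height to 1279 × 9/16 = 719.44 px.
Top offset = (3528 − 719.44)/2 = 1404.28 px; left offset = 0.
Upper-left is one-third across and one-third down within the crop:
x = 0.00 + 1 × 1279.00/3 ≈ 426; y = 1404.28 + 1 × 719.44/3 ≈ 1644.

(426, 1644)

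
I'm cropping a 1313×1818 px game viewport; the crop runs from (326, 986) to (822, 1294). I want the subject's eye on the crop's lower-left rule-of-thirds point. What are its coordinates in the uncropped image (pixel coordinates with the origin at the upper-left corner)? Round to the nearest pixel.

Crop width = 822 − 326 = 496 px; one third is 165.33 px.
Crop height = 1294 − 986 = 308 px; one third is 102.67 px.
The lower-left point is one-third across and two-thirds down within the crop:
x = 326 + 1 × 165.33 ≈ 491; y = 986 + 2 × 102.67 ≈ 1191.

(491, 1191)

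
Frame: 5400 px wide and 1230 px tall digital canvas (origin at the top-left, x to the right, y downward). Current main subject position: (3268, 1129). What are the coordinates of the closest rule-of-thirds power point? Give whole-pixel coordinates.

x = 3600 px, y = 820 px

Third lines: x ∈ {1800, 3600}, y ∈ {410, 820}.
3268 is closer to x = 3600; 1129 is closer to y = 820.
So the nearest intersection is the lower-right power point.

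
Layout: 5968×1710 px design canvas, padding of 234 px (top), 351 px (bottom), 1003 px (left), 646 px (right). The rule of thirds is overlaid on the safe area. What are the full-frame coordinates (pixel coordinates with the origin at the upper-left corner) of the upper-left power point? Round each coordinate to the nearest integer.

(2443, 609)

Content width = 5968 − 1003 − 646 = 4319 px; content height = 1710 − 234 − 351 = 1125 px.
Upper-left is one-third across and one-third down within the safe area.
x = 1003 + 1 × 4319/3 = 1003 + 1439.67 ≈ 2443
y = 234 + 1 × 1125/3 = 234 + 375.00 ≈ 609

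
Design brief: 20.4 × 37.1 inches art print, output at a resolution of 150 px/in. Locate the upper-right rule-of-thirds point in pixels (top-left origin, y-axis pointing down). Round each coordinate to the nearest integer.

In pixels the canvas is 20.4 × 150 = 3060 wide and 37.1 × 150 = 5565 tall.
The upper-right point is two-thirds across and one-third down:
x = 2 × 3060/3 ≈ 2040; y = 1 × 5565/3 ≈ 1855.

(2040, 1855)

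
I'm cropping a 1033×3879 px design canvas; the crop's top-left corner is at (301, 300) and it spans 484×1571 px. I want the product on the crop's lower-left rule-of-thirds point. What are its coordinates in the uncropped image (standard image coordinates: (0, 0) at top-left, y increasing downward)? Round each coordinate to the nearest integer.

(462, 1347)

One third of the crop width 484 is 161.33 px.
One third of the crop height 1571 is 523.67 px.
The lower-left point is one-third across and two-thirds down within the crop:
x = 301 + 1 × 161.33 ≈ 462; y = 300 + 2 × 523.67 ≈ 1347.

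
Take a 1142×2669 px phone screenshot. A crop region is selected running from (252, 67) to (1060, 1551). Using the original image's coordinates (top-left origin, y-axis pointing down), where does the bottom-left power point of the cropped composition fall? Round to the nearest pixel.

Crop width = 1060 − 252 = 808 px; one third is 269.33 px.
Crop height = 1551 − 67 = 1484 px; one third is 494.67 px.
The bottom-left point is one-third across and two-thirds down within the crop:
x = 252 + 1 × 269.33 ≈ 521; y = 67 + 2 × 494.67 ≈ 1056.

(521, 1056)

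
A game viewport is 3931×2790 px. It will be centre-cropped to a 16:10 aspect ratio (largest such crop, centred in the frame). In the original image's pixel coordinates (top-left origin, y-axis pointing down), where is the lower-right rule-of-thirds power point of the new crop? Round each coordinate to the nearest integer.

3931/2790 < 16/10, so the 16:10 crop keeps the full width 3931 and trims height to 3931 × 10/16 = 2456.88 px.
Top offset = (2790 − 2456.88)/2 = 166.56 px; left offset = 0.
Lower-right is two-thirds across and two-thirds down within the crop:
x = 0.00 + 2 × 3931.00/3 ≈ 2621; y = 166.56 + 2 × 2456.88/3 ≈ 1804.

x = 2621 px, y = 1804 px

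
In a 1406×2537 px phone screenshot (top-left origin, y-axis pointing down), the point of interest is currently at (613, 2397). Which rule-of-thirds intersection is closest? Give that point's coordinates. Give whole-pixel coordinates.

x = 469 px, y = 1691 px

Third lines: x ∈ {469, 937}, y ∈ {846, 1691}.
613 is closer to x = 469; 2397 is closer to y = 1691.
So the nearest intersection is the lower-left power point.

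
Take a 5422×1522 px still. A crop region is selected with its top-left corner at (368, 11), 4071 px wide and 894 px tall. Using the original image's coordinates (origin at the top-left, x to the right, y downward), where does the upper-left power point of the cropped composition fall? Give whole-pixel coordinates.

One third of the crop width 4071 is 1357.00 px.
One third of the crop height 894 is 298.00 px.
The upper-left point is one-third across and one-third down within the crop:
x = 368 + 1 × 1357.00 ≈ 1725; y = 11 + 1 × 298.00 ≈ 309.

x = 1725 px, y = 309 px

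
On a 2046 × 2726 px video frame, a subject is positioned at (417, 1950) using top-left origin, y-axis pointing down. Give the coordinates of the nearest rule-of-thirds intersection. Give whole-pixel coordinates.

Third lines: x ∈ {682, 1364}, y ∈ {909, 1817}.
417 is closer to x = 682; 1950 is closer to y = 1817.
So the nearest intersection is the lower-left power point.

x = 682 px, y = 1817 px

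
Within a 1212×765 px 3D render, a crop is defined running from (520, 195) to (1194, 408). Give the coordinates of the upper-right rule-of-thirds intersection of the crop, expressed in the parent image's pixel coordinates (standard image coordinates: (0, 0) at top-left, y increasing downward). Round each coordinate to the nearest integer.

Crop width = 1194 − 520 = 674 px; one third is 224.67 px.
Crop height = 408 − 195 = 213 px; one third is 71.00 px.
The upper-right point is two-thirds across and one-third down within the crop:
x = 520 + 2 × 224.67 ≈ 969; y = 195 + 1 × 71.00 ≈ 266.

(969, 266)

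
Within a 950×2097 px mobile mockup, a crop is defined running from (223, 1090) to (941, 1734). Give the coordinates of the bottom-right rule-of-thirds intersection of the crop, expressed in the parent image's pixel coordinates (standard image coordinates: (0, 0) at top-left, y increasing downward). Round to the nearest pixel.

Crop width = 941 − 223 = 718 px; one third is 239.33 px.
Crop height = 1734 − 1090 = 644 px; one third is 214.67 px.
The bottom-right point is two-thirds across and two-thirds down within the crop:
x = 223 + 2 × 239.33 ≈ 702; y = 1090 + 2 × 214.67 ≈ 1519.

(702, 1519)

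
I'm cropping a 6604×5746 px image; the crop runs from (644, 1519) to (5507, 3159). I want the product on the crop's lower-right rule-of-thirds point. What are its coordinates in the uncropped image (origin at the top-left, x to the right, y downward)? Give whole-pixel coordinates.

Crop width = 5507 − 644 = 4863 px; one third is 1621.00 px.
Crop height = 3159 − 1519 = 1640 px; one third is 546.67 px.
The lower-right point is two-thirds across and two-thirds down within the crop:
x = 644 + 2 × 1621.00 ≈ 3886; y = 1519 + 2 × 546.67 ≈ 2612.

(3886, 2612)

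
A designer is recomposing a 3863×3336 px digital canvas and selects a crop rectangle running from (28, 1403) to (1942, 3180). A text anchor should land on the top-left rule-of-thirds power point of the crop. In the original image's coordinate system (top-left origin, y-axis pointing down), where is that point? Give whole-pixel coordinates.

x = 666 px, y = 1995 px

Crop width = 1942 − 28 = 1914 px; one third is 638.00 px.
Crop height = 3180 − 1403 = 1777 px; one third is 592.33 px.
The top-left point is one-third across and one-third down within the crop:
x = 28 + 1 × 638.00 ≈ 666; y = 1403 + 1 × 592.33 ≈ 1995.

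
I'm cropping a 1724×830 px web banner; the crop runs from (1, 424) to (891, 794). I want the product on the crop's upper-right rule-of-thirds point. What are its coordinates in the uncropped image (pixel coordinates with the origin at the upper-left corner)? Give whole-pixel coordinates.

(594, 547)

Crop width = 891 − 1 = 890 px; one third is 296.67 px.
Crop height = 794 − 424 = 370 px; one third is 123.33 px.
The upper-right point is two-thirds across and one-third down within the crop:
x = 1 + 2 × 296.67 ≈ 594; y = 424 + 1 × 123.33 ≈ 547.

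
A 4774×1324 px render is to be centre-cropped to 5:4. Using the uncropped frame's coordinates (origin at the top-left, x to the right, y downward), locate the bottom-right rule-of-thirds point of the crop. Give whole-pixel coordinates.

x = 2663 px, y = 883 px

4774/1324 > 5/4, so the 5:4 crop keeps the full height 1324 and trims width to 1324 × 5/4 = 1655.00 px.
Left offset = (4774 − 1655.00)/2 = 1559.50 px; top offset = 0.
Bottom-right is two-thirds across and two-thirds down within the crop:
x = 1559.50 + 2 × 1655.00/3 ≈ 2663; y = 0.00 + 2 × 1324.00/3 ≈ 883.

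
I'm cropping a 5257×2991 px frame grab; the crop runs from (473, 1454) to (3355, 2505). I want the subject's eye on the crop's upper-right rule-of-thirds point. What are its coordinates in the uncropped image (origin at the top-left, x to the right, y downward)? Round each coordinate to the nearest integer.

Crop width = 3355 − 473 = 2882 px; one third is 960.67 px.
Crop height = 2505 − 1454 = 1051 px; one third is 350.33 px.
The upper-right point is two-thirds across and one-third down within the crop:
x = 473 + 2 × 960.67 ≈ 2394; y = 1454 + 1 × 350.33 ≈ 1804.

x = 2394 px, y = 1804 px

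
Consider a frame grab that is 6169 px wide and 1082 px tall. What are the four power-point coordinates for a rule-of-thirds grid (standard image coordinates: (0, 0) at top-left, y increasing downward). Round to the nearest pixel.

One third of 6169 is 2056.33; one third of 1082 is 360.67.
Vertical third lines at x = 2056 and x = 4113; horizontal third lines at y = 361 and y = 721.

(2056, 361), (4113, 361), (2056, 721), (4113, 721)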